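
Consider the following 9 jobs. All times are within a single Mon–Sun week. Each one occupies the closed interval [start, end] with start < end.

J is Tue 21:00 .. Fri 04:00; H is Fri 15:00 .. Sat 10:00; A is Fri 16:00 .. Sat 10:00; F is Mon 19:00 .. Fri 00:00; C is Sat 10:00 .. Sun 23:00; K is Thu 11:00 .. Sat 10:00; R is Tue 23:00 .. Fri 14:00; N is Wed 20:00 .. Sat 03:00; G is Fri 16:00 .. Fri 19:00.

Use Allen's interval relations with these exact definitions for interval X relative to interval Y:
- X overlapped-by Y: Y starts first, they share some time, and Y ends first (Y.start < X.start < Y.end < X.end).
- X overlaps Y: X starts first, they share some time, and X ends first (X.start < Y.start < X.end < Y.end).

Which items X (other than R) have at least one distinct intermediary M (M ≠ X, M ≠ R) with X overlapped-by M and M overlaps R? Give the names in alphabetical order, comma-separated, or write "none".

J, K, N

Target R = [Tue 23:00, Fri 14:00].
Intermediaries M with M overlaps R: F, J.
Via F — items with X overlapped-by F: J, K, N.
Via J — items with X overlapped-by J: K, N.
Union: J, K, N.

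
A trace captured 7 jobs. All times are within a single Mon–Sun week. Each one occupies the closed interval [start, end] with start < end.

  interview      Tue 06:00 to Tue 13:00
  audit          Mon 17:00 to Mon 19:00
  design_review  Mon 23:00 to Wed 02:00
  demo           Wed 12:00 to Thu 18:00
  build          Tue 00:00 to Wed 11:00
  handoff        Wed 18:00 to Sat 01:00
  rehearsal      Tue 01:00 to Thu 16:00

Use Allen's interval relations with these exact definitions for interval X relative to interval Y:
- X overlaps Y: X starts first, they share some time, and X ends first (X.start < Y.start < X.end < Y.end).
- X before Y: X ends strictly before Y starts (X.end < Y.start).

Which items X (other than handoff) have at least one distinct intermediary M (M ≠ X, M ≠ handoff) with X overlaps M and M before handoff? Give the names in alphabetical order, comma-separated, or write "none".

Target handoff = [Wed 18:00, Sat 01:00].
Intermediaries M with M before handoff: audit, build, design_review, interview.
Via audit — items with X overlaps audit: none.
Via build — items with X overlaps build: design_review.
Via design_review — items with X overlaps design_review: none.
Via interview — items with X overlaps interview: none.
Union: design_review.

design_review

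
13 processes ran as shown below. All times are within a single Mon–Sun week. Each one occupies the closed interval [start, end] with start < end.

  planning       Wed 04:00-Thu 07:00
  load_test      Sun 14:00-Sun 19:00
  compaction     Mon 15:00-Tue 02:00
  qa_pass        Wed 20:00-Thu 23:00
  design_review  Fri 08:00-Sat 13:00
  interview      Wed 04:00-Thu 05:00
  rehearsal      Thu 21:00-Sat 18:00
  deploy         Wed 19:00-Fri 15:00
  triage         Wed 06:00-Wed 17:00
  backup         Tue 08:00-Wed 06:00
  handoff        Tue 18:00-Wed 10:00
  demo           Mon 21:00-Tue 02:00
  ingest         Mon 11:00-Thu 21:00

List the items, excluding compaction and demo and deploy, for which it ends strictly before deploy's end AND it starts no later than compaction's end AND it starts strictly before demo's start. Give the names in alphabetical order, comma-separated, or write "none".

ingest

Conditions: its end is strictly before deploy's end (X.end < Fri 15:00) AND its start is no later than compaction's end (X.start <= Tue 02:00) AND its start is strictly before demo's start (X.start < Mon 21:00).
backup: end Wed 06:00 < Fri 15:00? ✓; start Tue 08:00 <= Tue 02:00? ✗; start Tue 08:00 < Mon 21:00? ✗ → no.
design_review: end Sat 13:00 < Fri 15:00? ✗; start Fri 08:00 <= Tue 02:00? ✗; start Fri 08:00 < Mon 21:00? ✗ → no.
handoff: end Wed 10:00 < Fri 15:00? ✓; start Tue 18:00 <= Tue 02:00? ✗; start Tue 18:00 < Mon 21:00? ✗ → no.
ingest: end Thu 21:00 < Fri 15:00? ✓; start Mon 11:00 <= Tue 02:00? ✓; start Mon 11:00 < Mon 21:00? ✓ → yes.
interview: end Thu 05:00 < Fri 15:00? ✓; start Wed 04:00 <= Tue 02:00? ✗; start Wed 04:00 < Mon 21:00? ✗ → no.
load_test: end Sun 19:00 < Fri 15:00? ✗; start Sun 14:00 <= Tue 02:00? ✗; start Sun 14:00 < Mon 21:00? ✗ → no.
planning: end Thu 07:00 < Fri 15:00? ✓; start Wed 04:00 <= Tue 02:00? ✗; start Wed 04:00 < Mon 21:00? ✗ → no.
qa_pass: end Thu 23:00 < Fri 15:00? ✓; start Wed 20:00 <= Tue 02:00? ✗; start Wed 20:00 < Mon 21:00? ✗ → no.
rehearsal: end Sat 18:00 < Fri 15:00? ✗; start Thu 21:00 <= Tue 02:00? ✗; start Thu 21:00 < Mon 21:00? ✗ → no.
triage: end Wed 17:00 < Fri 15:00? ✓; start Wed 06:00 <= Tue 02:00? ✗; start Wed 06:00 < Mon 21:00? ✗ → no.
Result: ingest.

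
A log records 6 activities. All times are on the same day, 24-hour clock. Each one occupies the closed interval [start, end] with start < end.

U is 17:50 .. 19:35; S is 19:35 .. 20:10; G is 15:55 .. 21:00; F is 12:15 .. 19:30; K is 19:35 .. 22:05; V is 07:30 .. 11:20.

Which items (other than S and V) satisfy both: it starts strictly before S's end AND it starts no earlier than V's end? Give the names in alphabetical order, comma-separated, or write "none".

Conditions: its start is strictly before S's end (X.start < 20:10) AND its start is no earlier than V's end (X.start >= 11:20).
F: start 12:15 < 20:10? ✓; start 12:15 >= 11:20? ✓ → yes.
G: start 15:55 < 20:10? ✓; start 15:55 >= 11:20? ✓ → yes.
K: start 19:35 < 20:10? ✓; start 19:35 >= 11:20? ✓ → yes.
U: start 17:50 < 20:10? ✓; start 17:50 >= 11:20? ✓ → yes.
Result: F, G, K, U.

F, G, K, U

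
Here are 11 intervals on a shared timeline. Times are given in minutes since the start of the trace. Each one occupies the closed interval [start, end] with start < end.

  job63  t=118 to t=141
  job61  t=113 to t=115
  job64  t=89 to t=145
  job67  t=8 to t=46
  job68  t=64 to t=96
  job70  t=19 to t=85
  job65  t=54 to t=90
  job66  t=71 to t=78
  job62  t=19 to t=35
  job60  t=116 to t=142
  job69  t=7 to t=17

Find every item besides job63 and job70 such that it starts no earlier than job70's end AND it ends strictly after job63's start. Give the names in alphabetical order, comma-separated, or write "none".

Conditions: its start is no earlier than job70's end (X.start >= t=85) AND its end is strictly after job63's start (X.end > t=118).
job60: start t=116 >= t=85? ✓; end t=142 > t=118? ✓ → yes.
job61: start t=113 >= t=85? ✓; end t=115 > t=118? ✗ → no.
job62: start t=19 >= t=85? ✗; end t=35 > t=118? ✗ → no.
job64: start t=89 >= t=85? ✓; end t=145 > t=118? ✓ → yes.
job65: start t=54 >= t=85? ✗; end t=90 > t=118? ✗ → no.
job66: start t=71 >= t=85? ✗; end t=78 > t=118? ✗ → no.
job67: start t=8 >= t=85? ✗; end t=46 > t=118? ✗ → no.
job68: start t=64 >= t=85? ✗; end t=96 > t=118? ✗ → no.
job69: start t=7 >= t=85? ✗; end t=17 > t=118? ✗ → no.
Result: job60, job64.

job60, job64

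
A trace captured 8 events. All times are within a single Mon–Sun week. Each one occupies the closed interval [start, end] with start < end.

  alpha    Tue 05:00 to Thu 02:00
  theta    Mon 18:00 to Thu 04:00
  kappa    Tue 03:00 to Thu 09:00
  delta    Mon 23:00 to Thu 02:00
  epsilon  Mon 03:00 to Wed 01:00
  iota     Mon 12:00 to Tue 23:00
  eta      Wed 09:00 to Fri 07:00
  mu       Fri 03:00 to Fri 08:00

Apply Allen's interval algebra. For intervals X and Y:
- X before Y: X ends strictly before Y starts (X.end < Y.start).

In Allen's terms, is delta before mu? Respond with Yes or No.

delta = [Mon 23:00, Thu 02:00], mu = [Fri 03:00, Fri 08:00].
Actual relation of delta to mu: before.
Asked whether 'before' holds → Yes.

Yes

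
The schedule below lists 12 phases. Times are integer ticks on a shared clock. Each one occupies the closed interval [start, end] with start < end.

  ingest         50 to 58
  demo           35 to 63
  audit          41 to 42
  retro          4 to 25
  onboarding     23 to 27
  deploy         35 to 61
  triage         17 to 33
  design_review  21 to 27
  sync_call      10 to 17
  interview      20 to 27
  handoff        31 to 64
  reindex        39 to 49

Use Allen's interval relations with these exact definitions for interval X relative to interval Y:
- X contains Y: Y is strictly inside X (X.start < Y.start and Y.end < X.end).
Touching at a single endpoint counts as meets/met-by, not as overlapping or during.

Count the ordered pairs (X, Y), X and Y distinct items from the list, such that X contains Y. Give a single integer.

Checking all 132 ordered pairs for relation 'contains'; matching pairs in alphabetical order:
(demo, audit): demo contains audit ✓
(demo, ingest): demo contains ingest ✓
(demo, reindex): demo contains reindex ✓
(deploy, audit): deploy contains audit ✓
(deploy, ingest): deploy contains ingest ✓
(deploy, reindex): deploy contains reindex ✓
(handoff, audit): handoff contains audit ✓
(handoff, demo): handoff contains demo ✓
(handoff, deploy): handoff contains deploy ✓
(handoff, ingest): handoff contains ingest ✓
(handoff, reindex): handoff contains reindex ✓
(reindex, audit): reindex contains audit ✓
(retro, sync_call): retro contains sync_call ✓
(triage, design_review): triage contains design_review ✓
(triage, interview): triage contains interview ✓
(triage, onboarding): triage contains onboarding ✓
Count: 16.

16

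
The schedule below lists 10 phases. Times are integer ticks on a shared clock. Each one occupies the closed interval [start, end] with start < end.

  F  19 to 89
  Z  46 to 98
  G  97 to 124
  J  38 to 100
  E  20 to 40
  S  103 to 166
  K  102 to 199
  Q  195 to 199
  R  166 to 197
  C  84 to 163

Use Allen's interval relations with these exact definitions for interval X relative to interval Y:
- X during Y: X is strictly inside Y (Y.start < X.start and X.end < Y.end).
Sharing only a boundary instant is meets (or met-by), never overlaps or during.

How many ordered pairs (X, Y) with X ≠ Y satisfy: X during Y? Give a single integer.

5

Checking all 90 ordered pairs for relation 'during'; matching pairs in alphabetical order:
(E, F): E during F ✓
(G, C): G during C ✓
(R, K): R during K ✓
(S, K): S during K ✓
(Z, J): Z during J ✓
Count: 5.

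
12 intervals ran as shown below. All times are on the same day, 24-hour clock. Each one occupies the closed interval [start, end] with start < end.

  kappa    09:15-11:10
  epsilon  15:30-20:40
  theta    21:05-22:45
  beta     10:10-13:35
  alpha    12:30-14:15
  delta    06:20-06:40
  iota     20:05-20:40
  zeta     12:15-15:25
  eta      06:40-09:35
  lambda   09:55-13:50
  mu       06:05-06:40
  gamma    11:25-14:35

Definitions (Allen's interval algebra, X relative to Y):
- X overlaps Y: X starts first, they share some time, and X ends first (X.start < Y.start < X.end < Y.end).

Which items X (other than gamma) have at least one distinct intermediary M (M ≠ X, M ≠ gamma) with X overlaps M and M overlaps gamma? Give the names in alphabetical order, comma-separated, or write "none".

Target gamma = [11:25, 14:35].
Intermediaries M with M overlaps gamma: beta, lambda.
Via beta — items with X overlaps beta: kappa.
Via lambda — items with X overlaps lambda: kappa.
Union: kappa.

kappa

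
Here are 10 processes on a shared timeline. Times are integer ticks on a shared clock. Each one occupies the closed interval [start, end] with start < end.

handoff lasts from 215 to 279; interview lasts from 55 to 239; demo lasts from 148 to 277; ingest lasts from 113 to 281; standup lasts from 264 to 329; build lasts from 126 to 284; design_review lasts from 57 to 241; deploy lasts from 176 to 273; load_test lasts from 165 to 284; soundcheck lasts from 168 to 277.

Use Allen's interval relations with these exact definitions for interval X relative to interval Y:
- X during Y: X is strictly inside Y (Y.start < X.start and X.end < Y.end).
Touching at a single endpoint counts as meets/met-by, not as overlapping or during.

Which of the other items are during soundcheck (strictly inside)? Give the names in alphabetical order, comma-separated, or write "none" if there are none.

deploy

Target soundcheck = [168, 277].
build [126, 284] → contains → no.
demo [148, 277] → finished-by → no.
deploy [176, 273] → during → yes.
design_review [57, 241] → overlaps → no.
handoff [215, 279] → overlapped-by → no.
ingest [113, 281] → contains → no.
interview [55, 239] → overlaps → no.
load_test [165, 284] → contains → no.
standup [264, 329] → overlapped-by → no.
Result: deploy.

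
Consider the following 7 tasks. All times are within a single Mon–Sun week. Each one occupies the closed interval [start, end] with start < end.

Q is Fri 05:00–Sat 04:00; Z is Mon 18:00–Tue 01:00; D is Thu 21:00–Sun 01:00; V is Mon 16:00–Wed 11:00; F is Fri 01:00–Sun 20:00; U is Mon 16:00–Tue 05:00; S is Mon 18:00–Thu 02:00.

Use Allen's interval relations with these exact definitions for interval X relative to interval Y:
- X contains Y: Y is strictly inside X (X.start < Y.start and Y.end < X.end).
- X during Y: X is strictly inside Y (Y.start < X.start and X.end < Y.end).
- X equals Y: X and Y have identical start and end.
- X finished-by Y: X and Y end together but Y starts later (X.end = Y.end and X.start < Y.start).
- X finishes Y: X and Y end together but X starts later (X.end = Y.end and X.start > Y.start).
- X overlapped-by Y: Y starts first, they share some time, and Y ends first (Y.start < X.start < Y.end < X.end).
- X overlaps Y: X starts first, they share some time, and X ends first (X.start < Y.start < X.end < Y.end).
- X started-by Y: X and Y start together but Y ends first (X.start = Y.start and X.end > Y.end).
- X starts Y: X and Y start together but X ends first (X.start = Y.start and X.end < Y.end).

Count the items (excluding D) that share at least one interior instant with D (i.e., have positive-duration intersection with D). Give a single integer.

Target D = [Thu 21:00, Sun 01:00].
F [Fri 01:00, Sun 20:00] → overlapped-by → counts.
Q [Fri 05:00, Sat 04:00] → during → counts.
S [Mon 18:00, Thu 02:00] → before → no.
U [Mon 16:00, Tue 05:00] → before → no.
V [Mon 16:00, Wed 11:00] → before → no.
Z [Mon 18:00, Tue 01:00] → before → no.
Total: 2.

2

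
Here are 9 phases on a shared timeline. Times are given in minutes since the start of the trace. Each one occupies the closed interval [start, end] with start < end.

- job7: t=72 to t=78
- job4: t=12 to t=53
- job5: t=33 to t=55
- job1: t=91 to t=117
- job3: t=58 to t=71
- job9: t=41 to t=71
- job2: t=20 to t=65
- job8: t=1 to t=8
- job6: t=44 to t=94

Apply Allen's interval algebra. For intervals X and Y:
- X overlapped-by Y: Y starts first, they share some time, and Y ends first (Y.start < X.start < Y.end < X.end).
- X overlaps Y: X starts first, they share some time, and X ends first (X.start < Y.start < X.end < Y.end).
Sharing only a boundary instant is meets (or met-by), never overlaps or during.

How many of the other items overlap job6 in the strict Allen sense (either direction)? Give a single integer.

5

Target job6 = [t=44, t=94].
job1 [t=91, t=117] → overlapped-by → counts.
job2 [t=20, t=65] → overlaps → counts.
job3 [t=58, t=71] → during → no.
job4 [t=12, t=53] → overlaps → counts.
job5 [t=33, t=55] → overlaps → counts.
job7 [t=72, t=78] → during → no.
job8 [t=1, t=8] → before → no.
job9 [t=41, t=71] → overlaps → counts.
Total: 5.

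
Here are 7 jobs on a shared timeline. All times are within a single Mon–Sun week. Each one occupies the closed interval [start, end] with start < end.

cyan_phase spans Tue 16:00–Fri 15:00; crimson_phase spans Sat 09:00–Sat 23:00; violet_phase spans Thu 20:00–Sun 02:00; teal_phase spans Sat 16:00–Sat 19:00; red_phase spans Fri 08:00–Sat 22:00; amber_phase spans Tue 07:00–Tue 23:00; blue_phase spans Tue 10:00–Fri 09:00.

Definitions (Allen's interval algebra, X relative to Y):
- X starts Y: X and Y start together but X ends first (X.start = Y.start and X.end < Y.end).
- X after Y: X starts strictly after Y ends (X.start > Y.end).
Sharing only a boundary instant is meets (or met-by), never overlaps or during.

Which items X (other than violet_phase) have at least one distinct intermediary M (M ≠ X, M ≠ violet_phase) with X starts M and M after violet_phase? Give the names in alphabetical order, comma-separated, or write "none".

Target violet_phase = [Thu 20:00, Sun 02:00].
Intermediaries M with M after violet_phase: none.
Union: none.

none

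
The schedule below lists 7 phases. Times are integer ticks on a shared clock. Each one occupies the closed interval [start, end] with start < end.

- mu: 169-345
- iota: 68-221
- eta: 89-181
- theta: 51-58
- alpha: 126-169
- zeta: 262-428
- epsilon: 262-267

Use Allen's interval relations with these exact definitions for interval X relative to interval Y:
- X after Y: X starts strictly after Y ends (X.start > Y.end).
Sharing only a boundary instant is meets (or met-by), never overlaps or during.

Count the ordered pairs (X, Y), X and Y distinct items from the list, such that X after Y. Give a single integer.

12

Checking all 42 ordered pairs for relation 'after'; matching pairs in alphabetical order:
(alpha, theta): alpha after theta ✓
(epsilon, alpha): epsilon after alpha ✓
(epsilon, eta): epsilon after eta ✓
(epsilon, iota): epsilon after iota ✓
(epsilon, theta): epsilon after theta ✓
(eta, theta): eta after theta ✓
(iota, theta): iota after theta ✓
(mu, theta): mu after theta ✓
(zeta, alpha): zeta after alpha ✓
(zeta, eta): zeta after eta ✓
(zeta, iota): zeta after iota ✓
(zeta, theta): zeta after theta ✓
Count: 12.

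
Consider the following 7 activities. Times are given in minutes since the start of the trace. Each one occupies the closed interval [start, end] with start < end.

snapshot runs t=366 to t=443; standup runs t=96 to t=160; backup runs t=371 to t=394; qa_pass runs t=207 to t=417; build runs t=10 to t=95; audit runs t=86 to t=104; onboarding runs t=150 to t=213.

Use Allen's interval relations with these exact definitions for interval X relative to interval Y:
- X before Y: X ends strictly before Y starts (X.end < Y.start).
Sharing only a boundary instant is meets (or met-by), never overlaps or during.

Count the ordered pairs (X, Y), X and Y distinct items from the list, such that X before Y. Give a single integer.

Checking all 42 ordered pairs for relation 'before'; matching pairs in alphabetical order:
(audit, backup): audit before backup ✓
(audit, onboarding): audit before onboarding ✓
(audit, qa_pass): audit before qa_pass ✓
(audit, snapshot): audit before snapshot ✓
(build, backup): build before backup ✓
(build, onboarding): build before onboarding ✓
(build, qa_pass): build before qa_pass ✓
(build, snapshot): build before snapshot ✓
(build, standup): build before standup ✓
(onboarding, backup): onboarding before backup ✓
(onboarding, snapshot): onboarding before snapshot ✓
(standup, backup): standup before backup ✓
(standup, qa_pass): standup before qa_pass ✓
(standup, snapshot): standup before snapshot ✓
Count: 14.

14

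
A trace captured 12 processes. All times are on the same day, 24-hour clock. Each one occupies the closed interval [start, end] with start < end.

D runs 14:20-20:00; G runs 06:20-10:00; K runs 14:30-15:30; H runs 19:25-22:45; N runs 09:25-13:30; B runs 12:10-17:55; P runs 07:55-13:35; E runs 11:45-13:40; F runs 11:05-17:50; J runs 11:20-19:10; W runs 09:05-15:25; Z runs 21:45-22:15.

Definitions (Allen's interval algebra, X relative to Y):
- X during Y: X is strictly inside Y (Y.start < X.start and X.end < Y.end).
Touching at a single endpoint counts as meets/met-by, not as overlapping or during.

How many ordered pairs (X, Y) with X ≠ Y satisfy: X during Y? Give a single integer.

11

Checking all 132 ordered pairs for relation 'during'; matching pairs in alphabetical order:
(B, J): B during J ✓
(E, F): E during F ✓
(E, J): E during J ✓
(E, W): E during W ✓
(K, B): K during B ✓
(K, D): K during D ✓
(K, F): K during F ✓
(K, J): K during J ✓
(N, P): N during P ✓
(N, W): N during W ✓
(Z, H): Z during H ✓
Count: 11.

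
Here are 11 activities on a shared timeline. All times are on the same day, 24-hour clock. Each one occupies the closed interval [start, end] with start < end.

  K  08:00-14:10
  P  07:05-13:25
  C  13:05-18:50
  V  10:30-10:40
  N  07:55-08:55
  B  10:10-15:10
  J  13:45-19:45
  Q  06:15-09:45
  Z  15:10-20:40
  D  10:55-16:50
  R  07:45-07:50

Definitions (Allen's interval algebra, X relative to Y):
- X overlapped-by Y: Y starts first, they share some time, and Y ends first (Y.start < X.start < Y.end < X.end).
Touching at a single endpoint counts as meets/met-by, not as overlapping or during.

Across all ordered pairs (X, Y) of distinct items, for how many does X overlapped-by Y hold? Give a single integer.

Checking all 110 ordered pairs for relation 'overlapped-by'; matching pairs in alphabetical order:
(B, K): B overlapped-by K ✓
(B, P): B overlapped-by P ✓
(C, B): C overlapped-by B ✓
(C, D): C overlapped-by D ✓
(C, K): C overlapped-by K ✓
(C, P): C overlapped-by P ✓
(D, B): D overlapped-by B ✓
(D, K): D overlapped-by K ✓
(D, P): D overlapped-by P ✓
(J, B): J overlapped-by B ✓
(J, C): J overlapped-by C ✓
(J, D): J overlapped-by D ✓
(J, K): J overlapped-by K ✓
(K, N): K overlapped-by N ✓
(K, P): K overlapped-by P ✓
(K, Q): K overlapped-by Q ✓
(P, Q): P overlapped-by Q ✓
(Z, C): Z overlapped-by C ✓
(Z, D): Z overlapped-by D ✓
(Z, J): Z overlapped-by J ✓
Count: 20.

20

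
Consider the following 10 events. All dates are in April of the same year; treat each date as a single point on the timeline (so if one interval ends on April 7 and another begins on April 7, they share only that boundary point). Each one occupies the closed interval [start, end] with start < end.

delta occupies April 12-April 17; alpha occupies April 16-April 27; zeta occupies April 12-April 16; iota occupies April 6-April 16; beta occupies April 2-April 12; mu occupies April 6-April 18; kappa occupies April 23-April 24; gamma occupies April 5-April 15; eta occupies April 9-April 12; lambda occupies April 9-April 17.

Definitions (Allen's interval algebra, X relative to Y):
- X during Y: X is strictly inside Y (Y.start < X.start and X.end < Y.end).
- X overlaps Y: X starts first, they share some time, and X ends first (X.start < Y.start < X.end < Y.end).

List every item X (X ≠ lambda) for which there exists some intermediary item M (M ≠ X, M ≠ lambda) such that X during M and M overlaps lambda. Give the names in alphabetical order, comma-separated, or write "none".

Target lambda = [April 9, April 17].
Intermediaries M with M overlaps lambda: beta, gamma, iota.
Via beta — items with X during beta: none.
Via gamma — items with X during gamma: eta.
Via iota — items with X during iota: eta.
Union: eta.

eta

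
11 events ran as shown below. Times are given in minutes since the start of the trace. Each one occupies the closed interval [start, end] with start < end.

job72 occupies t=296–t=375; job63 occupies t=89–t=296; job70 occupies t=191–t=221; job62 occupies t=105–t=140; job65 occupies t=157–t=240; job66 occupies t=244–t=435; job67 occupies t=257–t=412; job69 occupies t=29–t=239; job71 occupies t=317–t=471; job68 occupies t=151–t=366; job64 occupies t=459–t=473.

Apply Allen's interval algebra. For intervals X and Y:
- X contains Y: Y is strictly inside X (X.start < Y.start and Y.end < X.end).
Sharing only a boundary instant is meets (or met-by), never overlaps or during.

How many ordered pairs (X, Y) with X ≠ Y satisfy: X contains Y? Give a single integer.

11

Checking all 110 ordered pairs for relation 'contains'; matching pairs in alphabetical order:
(job63, job62): job63 contains job62 ✓
(job63, job65): job63 contains job65 ✓
(job63, job70): job63 contains job70 ✓
(job65, job70): job65 contains job70 ✓
(job66, job67): job66 contains job67 ✓
(job66, job72): job66 contains job72 ✓
(job67, job72): job67 contains job72 ✓
(job68, job65): job68 contains job65 ✓
(job68, job70): job68 contains job70 ✓
(job69, job62): job69 contains job62 ✓
(job69, job70): job69 contains job70 ✓
Count: 11.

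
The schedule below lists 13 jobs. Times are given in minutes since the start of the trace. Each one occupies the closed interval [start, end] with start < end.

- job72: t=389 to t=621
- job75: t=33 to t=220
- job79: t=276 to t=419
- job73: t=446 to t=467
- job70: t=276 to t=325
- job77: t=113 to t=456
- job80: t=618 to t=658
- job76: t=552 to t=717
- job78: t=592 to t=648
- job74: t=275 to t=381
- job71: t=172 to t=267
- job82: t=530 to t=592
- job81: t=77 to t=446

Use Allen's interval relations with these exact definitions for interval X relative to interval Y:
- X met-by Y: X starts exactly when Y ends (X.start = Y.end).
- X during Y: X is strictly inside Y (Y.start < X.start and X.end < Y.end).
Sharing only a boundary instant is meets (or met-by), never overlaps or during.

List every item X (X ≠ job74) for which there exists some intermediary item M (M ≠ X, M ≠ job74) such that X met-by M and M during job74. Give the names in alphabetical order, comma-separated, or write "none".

none

Target job74 = [t=275, t=381].
Intermediaries M with M during job74: job70.
Via job70 — items with X met-by job70: none.
Union: none.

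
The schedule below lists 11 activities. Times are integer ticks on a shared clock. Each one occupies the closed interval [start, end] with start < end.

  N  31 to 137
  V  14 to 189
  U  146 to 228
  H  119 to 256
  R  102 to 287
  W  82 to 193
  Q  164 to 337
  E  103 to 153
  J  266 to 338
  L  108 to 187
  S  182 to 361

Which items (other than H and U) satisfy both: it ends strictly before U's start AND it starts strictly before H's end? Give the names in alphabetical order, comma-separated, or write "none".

Conditions: its end is strictly before U's start (X.end < 146) AND its start is strictly before H's end (X.start < 256).
E: end 153 < 146? ✗; start 103 < 256? ✓ → no.
J: end 338 < 146? ✗; start 266 < 256? ✗ → no.
L: end 187 < 146? ✗; start 108 < 256? ✓ → no.
N: end 137 < 146? ✓; start 31 < 256? ✓ → yes.
Q: end 337 < 146? ✗; start 164 < 256? ✓ → no.
R: end 287 < 146? ✗; start 102 < 256? ✓ → no.
S: end 361 < 146? ✗; start 182 < 256? ✓ → no.
V: end 189 < 146? ✗; start 14 < 256? ✓ → no.
W: end 193 < 146? ✗; start 82 < 256? ✓ → no.
Result: N.

N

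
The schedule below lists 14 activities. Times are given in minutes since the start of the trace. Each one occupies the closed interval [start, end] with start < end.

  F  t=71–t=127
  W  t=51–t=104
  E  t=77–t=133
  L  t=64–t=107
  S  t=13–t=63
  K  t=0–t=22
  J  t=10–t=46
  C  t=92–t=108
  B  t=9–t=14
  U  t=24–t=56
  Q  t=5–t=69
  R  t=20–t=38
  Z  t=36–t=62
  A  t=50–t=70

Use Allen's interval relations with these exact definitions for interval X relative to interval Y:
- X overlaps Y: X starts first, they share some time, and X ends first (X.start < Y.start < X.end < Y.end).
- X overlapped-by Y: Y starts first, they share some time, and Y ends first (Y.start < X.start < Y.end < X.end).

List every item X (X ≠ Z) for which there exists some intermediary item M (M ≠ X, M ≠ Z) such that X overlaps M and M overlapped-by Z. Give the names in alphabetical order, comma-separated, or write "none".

A, Q, S, U

Target Z = [t=36, t=62].
Intermediaries M with M overlapped-by Z: A, W.
Via A — items with X overlaps A: Q, S, U.
Via W — items with X overlaps W: A, Q, S, U.
Union: A, Q, S, U.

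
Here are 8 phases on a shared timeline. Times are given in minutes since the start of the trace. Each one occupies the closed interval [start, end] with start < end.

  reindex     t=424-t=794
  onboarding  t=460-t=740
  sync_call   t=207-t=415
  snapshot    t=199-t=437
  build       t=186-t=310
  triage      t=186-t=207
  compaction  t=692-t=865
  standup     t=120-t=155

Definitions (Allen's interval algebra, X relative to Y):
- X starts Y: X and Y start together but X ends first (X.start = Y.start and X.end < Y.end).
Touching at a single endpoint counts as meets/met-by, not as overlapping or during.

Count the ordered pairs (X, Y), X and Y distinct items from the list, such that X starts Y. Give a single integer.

Checking all 56 ordered pairs for relation 'starts'; matching pairs in alphabetical order:
(triage, build): triage starts build ✓
Count: 1.

1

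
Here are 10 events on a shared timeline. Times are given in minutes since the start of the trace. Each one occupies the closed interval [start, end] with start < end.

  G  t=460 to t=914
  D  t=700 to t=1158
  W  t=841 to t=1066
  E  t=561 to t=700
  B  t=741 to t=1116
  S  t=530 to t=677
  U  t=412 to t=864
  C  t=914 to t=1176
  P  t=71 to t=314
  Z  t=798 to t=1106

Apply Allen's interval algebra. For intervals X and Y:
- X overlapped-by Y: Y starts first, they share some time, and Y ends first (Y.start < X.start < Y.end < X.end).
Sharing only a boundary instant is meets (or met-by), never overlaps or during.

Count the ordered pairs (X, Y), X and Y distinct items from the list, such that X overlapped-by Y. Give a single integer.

Checking all 90 ordered pairs for relation 'overlapped-by'; matching pairs in alphabetical order:
(B, G): B overlapped-by G ✓
(B, U): B overlapped-by U ✓
(C, B): C overlapped-by B ✓
(C, D): C overlapped-by D ✓
(C, W): C overlapped-by W ✓
(C, Z): C overlapped-by Z ✓
(D, G): D overlapped-by G ✓
(D, U): D overlapped-by U ✓
(E, S): E overlapped-by S ✓
(G, U): G overlapped-by U ✓
(W, G): W overlapped-by G ✓
(W, U): W overlapped-by U ✓
(Z, G): Z overlapped-by G ✓
(Z, U): Z overlapped-by U ✓
Count: 14.

14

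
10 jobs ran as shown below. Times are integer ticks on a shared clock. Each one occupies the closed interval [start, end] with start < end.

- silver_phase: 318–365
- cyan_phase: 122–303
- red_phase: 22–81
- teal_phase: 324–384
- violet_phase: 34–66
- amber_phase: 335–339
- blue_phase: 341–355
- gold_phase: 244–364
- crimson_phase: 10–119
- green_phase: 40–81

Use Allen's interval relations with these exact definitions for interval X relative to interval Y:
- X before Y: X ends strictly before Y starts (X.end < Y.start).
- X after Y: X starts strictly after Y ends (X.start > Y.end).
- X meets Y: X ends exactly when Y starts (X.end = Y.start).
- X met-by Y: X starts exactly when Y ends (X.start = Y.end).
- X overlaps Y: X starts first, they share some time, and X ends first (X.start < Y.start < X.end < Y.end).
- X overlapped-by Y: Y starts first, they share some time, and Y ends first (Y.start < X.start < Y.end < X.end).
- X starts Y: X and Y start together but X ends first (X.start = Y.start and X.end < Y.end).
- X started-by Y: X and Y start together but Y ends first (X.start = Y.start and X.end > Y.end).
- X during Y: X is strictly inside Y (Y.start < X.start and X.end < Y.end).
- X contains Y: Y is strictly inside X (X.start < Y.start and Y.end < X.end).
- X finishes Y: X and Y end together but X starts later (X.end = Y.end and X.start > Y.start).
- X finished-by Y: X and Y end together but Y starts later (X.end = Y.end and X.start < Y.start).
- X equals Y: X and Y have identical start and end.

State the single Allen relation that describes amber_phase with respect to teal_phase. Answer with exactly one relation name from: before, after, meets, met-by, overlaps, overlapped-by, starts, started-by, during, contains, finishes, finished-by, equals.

amber_phase = [335, 339]; teal_phase = [324, 384].
Compare endpoints: amber_phase.start > teal_phase.start, amber_phase.start < teal_phase.end, amber_phase.end > teal_phase.start, amber_phase.end < teal_phase.end.
That pattern is 'during'.

during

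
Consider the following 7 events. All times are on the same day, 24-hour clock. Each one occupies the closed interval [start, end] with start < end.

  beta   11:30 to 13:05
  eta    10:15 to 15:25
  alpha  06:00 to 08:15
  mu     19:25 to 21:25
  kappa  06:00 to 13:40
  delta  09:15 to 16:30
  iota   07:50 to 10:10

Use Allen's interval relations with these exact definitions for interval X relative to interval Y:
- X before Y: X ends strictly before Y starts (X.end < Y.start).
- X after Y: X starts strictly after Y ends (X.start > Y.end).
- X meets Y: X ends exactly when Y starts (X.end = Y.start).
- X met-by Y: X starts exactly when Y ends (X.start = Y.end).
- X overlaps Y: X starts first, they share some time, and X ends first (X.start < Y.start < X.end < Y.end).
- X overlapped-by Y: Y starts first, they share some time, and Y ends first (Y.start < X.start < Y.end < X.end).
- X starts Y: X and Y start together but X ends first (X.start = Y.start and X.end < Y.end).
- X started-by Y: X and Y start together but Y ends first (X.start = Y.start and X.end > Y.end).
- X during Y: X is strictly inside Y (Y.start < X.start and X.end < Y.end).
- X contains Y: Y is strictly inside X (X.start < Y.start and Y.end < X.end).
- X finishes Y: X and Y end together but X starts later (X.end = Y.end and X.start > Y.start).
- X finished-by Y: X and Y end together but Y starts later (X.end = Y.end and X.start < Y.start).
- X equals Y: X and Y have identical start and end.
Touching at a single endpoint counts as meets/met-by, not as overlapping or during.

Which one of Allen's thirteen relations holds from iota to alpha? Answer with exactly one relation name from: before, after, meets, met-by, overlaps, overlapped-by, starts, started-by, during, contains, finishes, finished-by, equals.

overlapped-by

iota = [07:50, 10:10]; alpha = [06:00, 08:15].
Compare endpoints: iota.start > alpha.start, iota.start < alpha.end, iota.end > alpha.start, iota.end > alpha.end.
That pattern is 'overlapped-by'.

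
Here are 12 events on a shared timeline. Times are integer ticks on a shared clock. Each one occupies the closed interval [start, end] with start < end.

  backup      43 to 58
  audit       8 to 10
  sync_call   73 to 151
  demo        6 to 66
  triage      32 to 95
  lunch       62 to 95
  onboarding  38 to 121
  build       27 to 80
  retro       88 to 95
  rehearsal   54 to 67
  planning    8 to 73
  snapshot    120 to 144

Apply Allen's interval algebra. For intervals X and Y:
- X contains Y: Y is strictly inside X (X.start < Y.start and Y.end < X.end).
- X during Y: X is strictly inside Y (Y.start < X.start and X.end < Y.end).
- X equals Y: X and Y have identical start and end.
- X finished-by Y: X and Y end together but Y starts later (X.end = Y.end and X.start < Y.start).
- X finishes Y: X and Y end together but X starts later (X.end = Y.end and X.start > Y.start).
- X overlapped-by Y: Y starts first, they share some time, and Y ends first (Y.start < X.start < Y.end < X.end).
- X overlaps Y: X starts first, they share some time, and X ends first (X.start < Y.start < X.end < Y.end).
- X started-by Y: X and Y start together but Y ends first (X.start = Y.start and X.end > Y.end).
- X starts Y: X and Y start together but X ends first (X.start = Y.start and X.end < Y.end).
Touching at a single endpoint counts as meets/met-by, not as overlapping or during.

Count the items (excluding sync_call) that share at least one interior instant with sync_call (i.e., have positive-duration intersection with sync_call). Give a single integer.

6

Target sync_call = [73, 151].
audit [8, 10] → before → no.
backup [43, 58] → before → no.
build [27, 80] → overlaps → counts.
demo [6, 66] → before → no.
lunch [62, 95] → overlaps → counts.
onboarding [38, 121] → overlaps → counts.
planning [8, 73] → meets → no.
rehearsal [54, 67] → before → no.
retro [88, 95] → during → counts.
snapshot [120, 144] → during → counts.
triage [32, 95] → overlaps → counts.
Total: 6.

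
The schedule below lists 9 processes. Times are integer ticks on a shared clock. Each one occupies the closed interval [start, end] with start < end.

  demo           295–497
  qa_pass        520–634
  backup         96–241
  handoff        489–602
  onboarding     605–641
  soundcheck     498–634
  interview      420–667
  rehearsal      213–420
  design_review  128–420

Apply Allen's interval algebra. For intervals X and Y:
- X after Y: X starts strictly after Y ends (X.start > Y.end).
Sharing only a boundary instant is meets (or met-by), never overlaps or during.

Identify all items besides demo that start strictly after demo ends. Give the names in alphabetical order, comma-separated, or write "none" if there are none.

onboarding, qa_pass, soundcheck

Target demo = [295, 497].
backup [96, 241] → before → no.
design_review [128, 420] → overlaps → no.
handoff [489, 602] → overlapped-by → no.
interview [420, 667] → overlapped-by → no.
onboarding [605, 641] → after → yes.
qa_pass [520, 634] → after → yes.
rehearsal [213, 420] → overlaps → no.
soundcheck [498, 634] → after → yes.
Result: onboarding, qa_pass, soundcheck.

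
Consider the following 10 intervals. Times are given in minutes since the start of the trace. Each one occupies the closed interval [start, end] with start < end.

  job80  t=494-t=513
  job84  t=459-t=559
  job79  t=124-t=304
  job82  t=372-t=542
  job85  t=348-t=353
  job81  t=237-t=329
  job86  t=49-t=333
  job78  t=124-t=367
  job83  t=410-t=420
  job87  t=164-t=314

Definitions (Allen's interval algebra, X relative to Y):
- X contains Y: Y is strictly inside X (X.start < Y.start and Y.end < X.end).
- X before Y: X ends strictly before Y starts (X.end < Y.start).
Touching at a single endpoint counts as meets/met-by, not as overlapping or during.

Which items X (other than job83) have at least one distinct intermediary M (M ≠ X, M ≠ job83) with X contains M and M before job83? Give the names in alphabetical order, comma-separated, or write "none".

job78, job86

Target job83 = [t=410, t=420].
Intermediaries M with M before job83: job78, job79, job81, job85, job86, job87.
Via job78 — items with X contains job78: none.
Via job79 — items with X contains job79: job86.
Via job81 — items with X contains job81: job78, job86.
Via job85 — items with X contains job85: job78.
Via job86 — items with X contains job86: none.
Via job87 — items with X contains job87: job78, job86.
Union: job78, job86.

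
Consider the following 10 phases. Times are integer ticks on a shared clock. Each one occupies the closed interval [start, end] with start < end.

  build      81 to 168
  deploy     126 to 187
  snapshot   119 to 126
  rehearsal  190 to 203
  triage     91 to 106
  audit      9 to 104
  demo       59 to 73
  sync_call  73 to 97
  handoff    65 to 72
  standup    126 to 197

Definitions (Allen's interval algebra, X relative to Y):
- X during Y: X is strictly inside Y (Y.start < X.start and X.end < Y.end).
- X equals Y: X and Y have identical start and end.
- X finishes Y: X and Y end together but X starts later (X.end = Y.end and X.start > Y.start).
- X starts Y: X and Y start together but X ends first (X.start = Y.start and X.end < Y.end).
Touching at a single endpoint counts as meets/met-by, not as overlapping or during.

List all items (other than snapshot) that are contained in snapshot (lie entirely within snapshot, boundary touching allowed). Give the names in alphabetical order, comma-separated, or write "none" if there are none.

Target snapshot = [119, 126].
audit [9, 104] → before → no.
build [81, 168] → contains → no.
demo [59, 73] → before → no.
deploy [126, 187] → met-by → no.
handoff [65, 72] → before → no.
rehearsal [190, 203] → after → no.
standup [126, 197] → met-by → no.
sync_call [73, 97] → before → no.
triage [91, 106] → before → no.
Result: none.

none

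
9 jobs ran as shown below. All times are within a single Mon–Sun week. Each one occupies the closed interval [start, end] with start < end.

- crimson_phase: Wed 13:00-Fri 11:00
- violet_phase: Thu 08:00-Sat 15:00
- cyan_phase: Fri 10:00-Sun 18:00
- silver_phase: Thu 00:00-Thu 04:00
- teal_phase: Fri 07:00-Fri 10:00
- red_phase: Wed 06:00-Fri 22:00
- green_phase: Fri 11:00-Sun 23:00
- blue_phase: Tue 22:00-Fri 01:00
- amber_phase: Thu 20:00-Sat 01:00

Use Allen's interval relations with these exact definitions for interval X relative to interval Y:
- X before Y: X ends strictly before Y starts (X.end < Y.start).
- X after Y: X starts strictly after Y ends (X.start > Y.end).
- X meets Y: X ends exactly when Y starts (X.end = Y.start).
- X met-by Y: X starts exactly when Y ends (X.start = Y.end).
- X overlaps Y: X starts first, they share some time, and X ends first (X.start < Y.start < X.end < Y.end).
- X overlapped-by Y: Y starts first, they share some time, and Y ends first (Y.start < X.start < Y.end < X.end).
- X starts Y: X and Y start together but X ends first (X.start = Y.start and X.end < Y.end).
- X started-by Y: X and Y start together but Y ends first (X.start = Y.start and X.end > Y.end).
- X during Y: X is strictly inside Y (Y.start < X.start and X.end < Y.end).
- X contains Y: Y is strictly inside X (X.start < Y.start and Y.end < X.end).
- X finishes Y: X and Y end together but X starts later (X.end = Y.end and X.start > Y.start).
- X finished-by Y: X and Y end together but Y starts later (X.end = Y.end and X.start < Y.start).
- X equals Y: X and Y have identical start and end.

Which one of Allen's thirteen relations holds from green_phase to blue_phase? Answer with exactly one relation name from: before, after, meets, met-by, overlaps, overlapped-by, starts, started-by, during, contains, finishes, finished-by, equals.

green_phase = [Fri 11:00, Sun 23:00]; blue_phase = [Tue 22:00, Fri 01:00].
Compare endpoints: green_phase.start > blue_phase.start, green_phase.start > blue_phase.end, green_phase.end > blue_phase.start, green_phase.end > blue_phase.end.
That pattern is 'after'.

after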